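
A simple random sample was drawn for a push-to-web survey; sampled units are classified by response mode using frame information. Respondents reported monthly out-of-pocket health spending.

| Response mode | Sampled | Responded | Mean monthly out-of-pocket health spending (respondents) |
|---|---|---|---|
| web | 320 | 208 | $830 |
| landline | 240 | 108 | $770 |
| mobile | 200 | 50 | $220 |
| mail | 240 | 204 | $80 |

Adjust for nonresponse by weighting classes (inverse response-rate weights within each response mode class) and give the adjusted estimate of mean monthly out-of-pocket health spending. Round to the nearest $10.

Response rates by class: web 208/320 = 65%, landline 108/240 = 45%, mobile 50/200 = 25%, mail 204/240 = 85%.
Inverse-response-rate weighting restores each class to its sampled count, so class totals weight by n_sampled:
  web: 320 × 830 = 265,600
  landline: 240 × 770 = 184,800
  mobile: 200 × 220 = 44,000
  mail: 240 × 80 = 19,200
Adjusted estimate = 513,600 / 1,000 = 513.6 → $510.

$510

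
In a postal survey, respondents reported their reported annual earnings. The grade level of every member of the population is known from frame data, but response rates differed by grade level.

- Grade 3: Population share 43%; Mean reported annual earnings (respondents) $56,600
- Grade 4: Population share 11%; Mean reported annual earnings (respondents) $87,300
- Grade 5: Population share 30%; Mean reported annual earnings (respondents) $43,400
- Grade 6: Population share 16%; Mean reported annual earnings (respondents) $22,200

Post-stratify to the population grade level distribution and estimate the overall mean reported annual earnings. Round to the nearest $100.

$50,500

Each cell contributes population-share × respondent value:
  Grade 3: 0.43 × 56,600 = 24,338
  Grade 4: 0.11 × 87,300 = 9603
  Grade 5: 0.3 × 43,400 = 13,020
  Grade 6: 0.16 × 22,200 = 3552
Post-stratified estimate = 50,513 → $50,500.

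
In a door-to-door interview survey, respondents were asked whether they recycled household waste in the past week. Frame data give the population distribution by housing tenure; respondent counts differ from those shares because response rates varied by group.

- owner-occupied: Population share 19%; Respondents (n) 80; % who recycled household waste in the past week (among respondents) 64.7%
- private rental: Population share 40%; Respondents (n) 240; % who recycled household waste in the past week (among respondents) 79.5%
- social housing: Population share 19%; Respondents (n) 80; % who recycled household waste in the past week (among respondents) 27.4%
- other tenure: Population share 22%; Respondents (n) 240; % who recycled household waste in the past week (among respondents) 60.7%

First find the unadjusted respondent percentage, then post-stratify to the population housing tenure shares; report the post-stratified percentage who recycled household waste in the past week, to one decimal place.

Naive respondent-only estimate (weights = respondent counts):
  (80/640)×64.7 + (240/640)×79.5 + (80/640)×27.4 + (240/640)×60.7 = 64.0875%
Reweighting by population housing tenure shares:
  0.19×64.7 + 0.4×79.5 + 0.19×27.4 + 0.22×60.7 = 62.653%

62.7%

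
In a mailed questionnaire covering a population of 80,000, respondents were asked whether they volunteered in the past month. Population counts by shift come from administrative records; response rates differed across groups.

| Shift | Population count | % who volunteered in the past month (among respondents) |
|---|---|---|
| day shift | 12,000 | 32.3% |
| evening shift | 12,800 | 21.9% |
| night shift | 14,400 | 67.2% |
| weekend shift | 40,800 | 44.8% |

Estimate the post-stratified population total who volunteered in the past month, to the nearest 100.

34,600

Apply each group's respondent rate to its population count:
  day shift: 12,000 × 32.3% = 3876
  evening shift: 12,800 × 21.9% = 2803.2
  night shift: 14,400 × 67.2% = 9676.8
  weekend shift: 40,800 × 44.8% = 18278.4
Estimated total = 34634.4 → 34,600.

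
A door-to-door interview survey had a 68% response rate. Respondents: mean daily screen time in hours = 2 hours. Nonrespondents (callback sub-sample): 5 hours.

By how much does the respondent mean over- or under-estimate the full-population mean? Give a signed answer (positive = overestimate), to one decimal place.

-1.0

Nonresponse fraction = 1 − 0.68 = 0.32.
Bias = (nonresponse fraction) × (respondent mean − nonrespondent mean)
     = 0.32 × (2 − 5) = 0.32 × -3 = -0.96.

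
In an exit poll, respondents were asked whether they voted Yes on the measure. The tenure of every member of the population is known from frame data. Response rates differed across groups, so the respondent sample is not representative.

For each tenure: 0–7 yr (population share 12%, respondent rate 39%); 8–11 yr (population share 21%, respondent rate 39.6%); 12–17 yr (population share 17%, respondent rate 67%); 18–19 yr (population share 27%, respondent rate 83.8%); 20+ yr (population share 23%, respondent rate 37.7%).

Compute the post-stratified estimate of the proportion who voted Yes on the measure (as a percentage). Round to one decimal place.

55.7%

Each cell contributes population-share × respondent value:
  0–7 yr: 0.12 × 39 = 4.68
  8–11 yr: 0.21 × 39.6 = 8.316
  12–17 yr: 0.17 × 67 = 11.39
  18–19 yr: 0.27 × 83.8 = 22.626
  20+ yr: 0.23 × 37.7 = 8.671
Post-stratified estimate = 55.683 → 55.7%.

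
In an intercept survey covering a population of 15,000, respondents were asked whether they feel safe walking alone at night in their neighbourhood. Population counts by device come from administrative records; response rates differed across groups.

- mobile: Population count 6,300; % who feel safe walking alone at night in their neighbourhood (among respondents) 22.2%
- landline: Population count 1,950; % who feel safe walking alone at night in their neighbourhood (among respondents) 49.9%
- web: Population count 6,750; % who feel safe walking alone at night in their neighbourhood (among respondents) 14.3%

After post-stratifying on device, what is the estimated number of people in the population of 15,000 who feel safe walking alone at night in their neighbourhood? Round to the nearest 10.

3,340

Apply each group's respondent rate to its population count:
  mobile: 6,300 × 22.2% = 1398.6
  landline: 1,950 × 49.9% = 973.05
  web: 6,750 × 14.3% = 965.25
Estimated total = 3336.9 → 3,340.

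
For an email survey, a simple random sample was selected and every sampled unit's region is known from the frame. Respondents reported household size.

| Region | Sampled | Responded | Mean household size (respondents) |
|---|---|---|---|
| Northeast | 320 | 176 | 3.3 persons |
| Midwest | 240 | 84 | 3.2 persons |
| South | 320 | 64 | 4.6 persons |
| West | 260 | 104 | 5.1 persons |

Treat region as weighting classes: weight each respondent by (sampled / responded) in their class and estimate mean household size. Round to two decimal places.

Class response rates: Northeast 176/320 = 55%, Midwest 84/240 = 35%, South 64/320 = 20%, West 104/260 = 40%.
Inverse-response-rate weighting restores each class to its sampled count, so class totals weight by n_sampled:
  Northeast: 320 × 3.3 = 1056
  Midwest: 240 × 3.2 = 768
  South: 320 × 4.6 = 1472
  West: 260 × 5.1 = 1326
Adjusted estimate = 4622 / 1,140 = 4.05439 → 4.05.

4.05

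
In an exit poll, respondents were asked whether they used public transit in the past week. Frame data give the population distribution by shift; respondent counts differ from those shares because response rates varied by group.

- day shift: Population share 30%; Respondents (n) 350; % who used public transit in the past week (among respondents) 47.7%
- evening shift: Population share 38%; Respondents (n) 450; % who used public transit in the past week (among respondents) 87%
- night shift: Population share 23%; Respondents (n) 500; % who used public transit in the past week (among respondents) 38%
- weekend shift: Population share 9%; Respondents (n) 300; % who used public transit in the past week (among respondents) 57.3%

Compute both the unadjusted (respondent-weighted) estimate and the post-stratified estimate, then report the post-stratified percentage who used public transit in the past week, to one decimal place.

61.3%

Without adjustment, the pooled respondent share is:
  (350/1600)×47.7 + (450/1600)×87 + (500/1600)×38 + (300/1600)×57.3 = 57.5219%
Post-stratifying to population shares instead:
  0.3×47.7 + 0.38×87 + 0.23×38 + 0.09×57.3 = 61.267%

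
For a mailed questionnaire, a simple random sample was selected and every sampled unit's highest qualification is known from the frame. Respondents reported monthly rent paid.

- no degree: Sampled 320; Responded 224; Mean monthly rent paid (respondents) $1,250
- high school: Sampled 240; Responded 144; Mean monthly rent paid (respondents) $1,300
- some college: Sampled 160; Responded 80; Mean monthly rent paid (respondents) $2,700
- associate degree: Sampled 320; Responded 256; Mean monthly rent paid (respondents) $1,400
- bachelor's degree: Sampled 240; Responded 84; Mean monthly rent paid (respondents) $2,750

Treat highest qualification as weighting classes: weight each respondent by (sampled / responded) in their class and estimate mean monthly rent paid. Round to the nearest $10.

Response rates by class: no degree 224/320 = 70%, high school 144/240 = 60%, some college 80/160 = 50%, associate degree 256/320 = 80%, bachelor's degree 84/240 = 35%.
With weight = n_sampled/n_responded per class, the weighted class total is n_sampled:
  no degree: 320 × 1250 = 400,000
  high school: 240 × 1300 = 312,000
  some college: 160 × 2700 = 432,000
  associate degree: 320 × 1400 = 448,000
  bachelor's degree: 240 × 2750 = 660,000
Adjusted estimate = 2,252,000 / 1,280 = 1759.38 → $1,760.

$1,760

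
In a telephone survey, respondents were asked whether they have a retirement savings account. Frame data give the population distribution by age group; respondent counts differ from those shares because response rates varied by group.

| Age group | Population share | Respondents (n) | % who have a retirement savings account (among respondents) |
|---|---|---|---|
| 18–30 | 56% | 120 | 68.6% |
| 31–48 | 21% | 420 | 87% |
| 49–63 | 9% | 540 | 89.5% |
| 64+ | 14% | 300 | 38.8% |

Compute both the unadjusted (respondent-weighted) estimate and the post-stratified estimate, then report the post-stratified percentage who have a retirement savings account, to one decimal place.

70.2%

Unadjusted (pooled respondent) estimate weights by respondent counts:
  (120/1380)×68.6 + (420/1380)×87 + (540/1380)×89.5 + (300/1380)×38.8 = 75.9%
Post-stratified estimate weights by population shares:
  0.56×68.6 + 0.21×87 + 0.09×89.5 + 0.14×38.8 = 70.173%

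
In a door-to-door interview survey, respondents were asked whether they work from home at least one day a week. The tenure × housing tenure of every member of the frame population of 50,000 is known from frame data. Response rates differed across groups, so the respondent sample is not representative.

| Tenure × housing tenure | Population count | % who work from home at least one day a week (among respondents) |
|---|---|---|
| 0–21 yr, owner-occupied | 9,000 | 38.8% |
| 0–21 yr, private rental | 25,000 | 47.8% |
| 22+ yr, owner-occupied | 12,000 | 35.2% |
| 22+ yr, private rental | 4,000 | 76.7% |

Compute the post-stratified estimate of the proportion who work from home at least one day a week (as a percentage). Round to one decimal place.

Weight each group's respondent value by its population share:
  0–21 yr, owner-occupied: (9,000/50,000) × 38.8 = 6.984
  0–21 yr, private rental: (25,000/50,000) × 47.8 = 23.9
  22+ yr, owner-occupied: (12,000/50,000) × 35.2 = 8.448
  22+ yr, private rental: (4,000/50,000) × 76.7 = 6.136
Post-stratified estimate = 45.468 → 45.5%.

45.5%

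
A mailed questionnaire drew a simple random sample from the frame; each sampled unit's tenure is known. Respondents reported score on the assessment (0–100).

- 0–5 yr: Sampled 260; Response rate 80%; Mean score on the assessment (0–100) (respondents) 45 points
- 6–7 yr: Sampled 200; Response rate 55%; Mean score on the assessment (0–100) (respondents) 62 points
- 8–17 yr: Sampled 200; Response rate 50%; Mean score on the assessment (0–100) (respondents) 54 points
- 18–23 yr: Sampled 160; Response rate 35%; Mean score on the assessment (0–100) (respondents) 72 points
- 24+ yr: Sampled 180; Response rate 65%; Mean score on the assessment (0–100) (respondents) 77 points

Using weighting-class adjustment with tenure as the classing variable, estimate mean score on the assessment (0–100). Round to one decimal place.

60.3

Inverse-response-rate weighting restores each class to its sampled count, so class totals weight by n_sampled:
  0–5 yr: 260 × 45 = 11,700
  6–7 yr: 200 × 62 = 12,400
  8–17 yr: 200 × 54 = 10,800
  18–23 yr: 160 × 72 = 11,520
  24+ yr: 180 × 77 = 13,860
Adjusted estimate = 60,280 / 1,000 = 60.28 → 60.3.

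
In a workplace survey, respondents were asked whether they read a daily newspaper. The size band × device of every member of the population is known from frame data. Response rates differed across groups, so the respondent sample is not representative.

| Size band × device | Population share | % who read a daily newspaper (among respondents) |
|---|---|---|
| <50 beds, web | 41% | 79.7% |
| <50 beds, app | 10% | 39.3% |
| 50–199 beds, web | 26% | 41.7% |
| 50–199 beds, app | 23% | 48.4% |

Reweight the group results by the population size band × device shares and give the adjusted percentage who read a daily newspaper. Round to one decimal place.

Reweight to the known size band × device distribution:
  <50 beds, web: 0.41 × 79.7 = 32.677
  <50 beds, app: 0.1 × 39.3 = 3.93
  50–199 beds, web: 0.26 × 41.7 = 10.842
  50–199 beds, app: 0.23 × 48.4 = 11.132
Post-stratified estimate = 58.581 → 58.6%.

58.6%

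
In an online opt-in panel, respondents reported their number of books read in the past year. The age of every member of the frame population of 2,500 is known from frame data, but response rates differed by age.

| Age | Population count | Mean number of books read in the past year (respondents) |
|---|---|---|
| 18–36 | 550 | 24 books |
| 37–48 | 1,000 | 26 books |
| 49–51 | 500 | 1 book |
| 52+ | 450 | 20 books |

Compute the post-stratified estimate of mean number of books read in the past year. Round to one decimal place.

19.5

Post-stratification weights by population share, not respondent share:
  18–36: (550/2,500) × 24 = 5.28
  37–48: (1,000/2,500) × 26 = 10.4
  49–51: (500/2,500) × 1 = 0.2
  52+: (450/2,500) × 20 = 3.6
Post-stratified estimate = 19.48 → 19.5.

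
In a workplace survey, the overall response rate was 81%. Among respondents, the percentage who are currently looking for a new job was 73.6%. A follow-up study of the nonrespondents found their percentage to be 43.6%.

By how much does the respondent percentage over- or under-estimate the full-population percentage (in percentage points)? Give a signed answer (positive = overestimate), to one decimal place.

Nonresponse fraction = 1 − 0.81 = 0.19.
Bias = (nonresponse fraction) × (respondent percentage − nonrespondent percentage)
     = 0.19 × (73.6 − 43.6) = 0.19 × 30 = 5.7.

+5.7 percentage points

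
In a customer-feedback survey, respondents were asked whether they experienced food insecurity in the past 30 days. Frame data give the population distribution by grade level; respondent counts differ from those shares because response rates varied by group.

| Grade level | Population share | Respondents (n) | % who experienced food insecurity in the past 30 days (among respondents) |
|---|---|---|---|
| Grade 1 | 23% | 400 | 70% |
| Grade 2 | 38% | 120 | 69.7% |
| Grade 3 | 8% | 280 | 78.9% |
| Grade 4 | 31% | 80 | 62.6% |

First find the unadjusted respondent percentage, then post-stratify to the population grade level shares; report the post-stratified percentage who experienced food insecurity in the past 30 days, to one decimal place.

Naive respondent-only estimate (weights = respondent counts):
  (400/880)×70 + (120/880)×69.7 + (280/880)×78.9 + (80/880)×62.6 = 72.1182%
Post-stratified estimate weights by population shares:
  0.23×70 + 0.38×69.7 + 0.08×78.9 + 0.31×62.6 = 68.304%

68.3%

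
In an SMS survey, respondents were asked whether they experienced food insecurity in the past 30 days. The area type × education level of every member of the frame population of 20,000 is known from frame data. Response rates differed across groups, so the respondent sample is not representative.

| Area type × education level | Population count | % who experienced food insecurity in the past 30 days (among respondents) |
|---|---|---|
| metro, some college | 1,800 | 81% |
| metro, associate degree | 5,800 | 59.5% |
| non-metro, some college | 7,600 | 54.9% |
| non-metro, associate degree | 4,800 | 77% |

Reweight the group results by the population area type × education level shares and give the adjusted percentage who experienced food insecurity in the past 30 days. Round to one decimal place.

Each cell contributes population-share × respondent value:
  metro, some college: (1,800/20,000) × 81 = 7.29
  metro, associate degree: (5,800/20,000) × 59.5 = 17.255
  non-metro, some college: (7,600/20,000) × 54.9 = 20.862
  non-metro, associate degree: (4,800/20,000) × 77 = 18.48
Post-stratified estimate = 63.887 → 63.9%.

63.9%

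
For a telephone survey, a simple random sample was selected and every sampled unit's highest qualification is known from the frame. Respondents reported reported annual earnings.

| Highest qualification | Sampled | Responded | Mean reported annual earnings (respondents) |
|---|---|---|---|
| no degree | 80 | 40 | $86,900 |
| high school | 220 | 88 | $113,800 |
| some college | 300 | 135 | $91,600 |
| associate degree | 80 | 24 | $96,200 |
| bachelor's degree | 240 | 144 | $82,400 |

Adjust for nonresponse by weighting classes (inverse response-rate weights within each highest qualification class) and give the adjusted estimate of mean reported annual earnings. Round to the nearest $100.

$94,500

Class response rates: no degree 40/80 = 50%, high school 88/220 = 40%, some college 135/300 = 45%, associate degree 24/80 = 30%, bachelor's degree 144/240 = 60%.
With weight = n_sampled/n_responded per class, the weighted class total is n_sampled:
  no degree: 80 × 86,900 = 6,952,000
  high school: 220 × 113,800 = 25,036,000
  some college: 300 × 91,600 = 27,480,000
  associate degree: 80 × 96,200 = 7,696,000
  bachelor's degree: 240 × 82,400 = 19,776,000
Adjusted estimate = 86,940,000 / 920 = 94,500 → $94,500.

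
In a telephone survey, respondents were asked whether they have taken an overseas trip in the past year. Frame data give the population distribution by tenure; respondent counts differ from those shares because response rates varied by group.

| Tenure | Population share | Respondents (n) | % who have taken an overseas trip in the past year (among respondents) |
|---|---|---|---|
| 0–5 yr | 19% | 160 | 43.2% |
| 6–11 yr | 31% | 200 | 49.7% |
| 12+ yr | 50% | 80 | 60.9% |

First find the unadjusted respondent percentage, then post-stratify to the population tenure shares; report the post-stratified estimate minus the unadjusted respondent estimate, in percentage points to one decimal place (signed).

Without adjustment, the pooled respondent share is:
  (160/440)×43.2 + (200/440)×49.7 + (80/440)×60.9 = 49.3727%
Reweighting by population tenure shares:
  0.19×43.2 + 0.31×49.7 + 0.5×60.9 = 54.065%
Difference = 54.065 − 49.3727 = 4.6923 pp.

+4.7 percentage points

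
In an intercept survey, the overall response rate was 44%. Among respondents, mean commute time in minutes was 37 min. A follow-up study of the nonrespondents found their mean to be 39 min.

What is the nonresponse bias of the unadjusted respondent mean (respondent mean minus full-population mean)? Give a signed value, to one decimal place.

Nonresponse fraction = 1 − 0.44 = 0.56.
Bias = (nonresponse fraction) × (respondent mean − nonrespondent mean)
     = 0.56 × (37 − 39) = 0.56 × -2 = -1.12.

-1.1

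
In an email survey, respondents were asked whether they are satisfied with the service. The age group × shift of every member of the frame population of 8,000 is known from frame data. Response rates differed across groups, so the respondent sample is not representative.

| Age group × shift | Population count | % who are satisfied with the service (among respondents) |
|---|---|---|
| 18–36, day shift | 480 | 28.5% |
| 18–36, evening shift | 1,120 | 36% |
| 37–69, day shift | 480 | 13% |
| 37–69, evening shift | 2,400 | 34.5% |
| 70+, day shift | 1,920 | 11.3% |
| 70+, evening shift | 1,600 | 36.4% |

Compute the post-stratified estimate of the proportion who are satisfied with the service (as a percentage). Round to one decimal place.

Post-stratification weights by population share, not respondent share:
  18–36, day shift: (480/8,000) × 28.5 = 1.71
  18–36, evening shift: (1,120/8,000) × 36 = 5.04
  37–69, day shift: (480/8,000) × 13 = 0.78
  37–69, evening shift: (2,400/8,000) × 34.5 = 10.35
  70+, day shift: (1,920/8,000) × 11.3 = 2.712
  70+, evening shift: (1,600/8,000) × 36.4 = 7.28
Post-stratified estimate = 27.872 → 27.9%.

27.9%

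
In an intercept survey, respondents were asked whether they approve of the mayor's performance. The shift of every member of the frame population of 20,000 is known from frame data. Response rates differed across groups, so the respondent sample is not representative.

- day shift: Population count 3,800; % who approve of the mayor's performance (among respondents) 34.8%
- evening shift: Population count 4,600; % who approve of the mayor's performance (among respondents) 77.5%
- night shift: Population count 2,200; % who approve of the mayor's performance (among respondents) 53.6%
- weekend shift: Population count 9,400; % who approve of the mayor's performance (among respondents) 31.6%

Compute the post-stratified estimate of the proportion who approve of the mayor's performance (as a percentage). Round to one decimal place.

45.2%

Reweight to the known shift distribution:
  day shift: (3,800/20,000) × 34.8 = 6.612
  evening shift: (4,600/20,000) × 77.5 = 17.825
  night shift: (2,200/20,000) × 53.6 = 5.896
  weekend shift: (9,400/20,000) × 31.6 = 14.852
Post-stratified estimate = 45.185 → 45.2%.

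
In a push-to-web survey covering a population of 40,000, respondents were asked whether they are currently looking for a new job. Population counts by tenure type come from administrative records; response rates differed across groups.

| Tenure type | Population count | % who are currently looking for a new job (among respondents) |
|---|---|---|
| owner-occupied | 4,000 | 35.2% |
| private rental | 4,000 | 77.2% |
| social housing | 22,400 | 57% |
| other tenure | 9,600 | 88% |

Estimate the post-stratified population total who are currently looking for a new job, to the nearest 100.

25,700

Each cell contributes its population count × the respondent rate:
  owner-occupied: 4,000 × 35.2% = 1408
  private rental: 4,000 × 77.2% = 3088
  social housing: 22,400 × 57% = 12,768
  other tenure: 9,600 × 88% = 8448
Estimated total = 25,712 → 25,700.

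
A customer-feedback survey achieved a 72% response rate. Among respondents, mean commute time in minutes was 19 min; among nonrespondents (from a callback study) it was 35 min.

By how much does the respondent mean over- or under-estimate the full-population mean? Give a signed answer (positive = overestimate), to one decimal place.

-4.5

Nonresponse fraction = 1 − 0.72 = 0.28.
Bias = (nonresponse fraction) × (respondent mean − nonrespondent mean)
     = 0.28 × (19 − 35) = 0.28 × -16 = -4.48.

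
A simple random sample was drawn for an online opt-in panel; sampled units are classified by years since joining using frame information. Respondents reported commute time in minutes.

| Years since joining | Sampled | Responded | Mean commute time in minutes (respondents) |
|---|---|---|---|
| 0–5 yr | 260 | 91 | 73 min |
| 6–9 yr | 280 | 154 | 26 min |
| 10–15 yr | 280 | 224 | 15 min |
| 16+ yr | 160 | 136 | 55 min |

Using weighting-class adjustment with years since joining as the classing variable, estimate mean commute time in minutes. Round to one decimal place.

40.1

Response rates by class: 0–5 yr 91/260 = 35%, 6–9 yr 154/280 = 55%, 10–15 yr 224/280 = 80%, 16+ yr 136/160 = 85%.
Inverse-response-rate weighting restores each class to its sampled count, so class totals weight by n_sampled:
  0–5 yr: 260 × 73 = 18,980
  6–9 yr: 280 × 26 = 7280
  10–15 yr: 280 × 15 = 4200
  16+ yr: 160 × 55 = 8800
Adjusted estimate = 39,260 / 980 = 40.0612 → 40.1.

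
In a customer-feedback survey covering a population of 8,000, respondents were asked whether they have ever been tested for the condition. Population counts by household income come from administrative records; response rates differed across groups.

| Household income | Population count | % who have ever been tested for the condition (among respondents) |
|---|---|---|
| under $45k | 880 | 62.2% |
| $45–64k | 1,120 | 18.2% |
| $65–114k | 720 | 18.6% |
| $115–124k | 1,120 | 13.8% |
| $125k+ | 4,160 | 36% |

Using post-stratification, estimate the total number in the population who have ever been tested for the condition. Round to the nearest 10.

Each cell contributes its population count × the respondent rate:
  under $45k: 880 × 62.2% = 547.36
  $45–64k: 1,120 × 18.2% = 203.84
  $65–114k: 720 × 18.6% = 133.92
  $115–124k: 1,120 × 13.8% = 154.56
  $125k+: 4,160 × 36% = 1497.6
Estimated total = 2537.28 → 2,540.

2,540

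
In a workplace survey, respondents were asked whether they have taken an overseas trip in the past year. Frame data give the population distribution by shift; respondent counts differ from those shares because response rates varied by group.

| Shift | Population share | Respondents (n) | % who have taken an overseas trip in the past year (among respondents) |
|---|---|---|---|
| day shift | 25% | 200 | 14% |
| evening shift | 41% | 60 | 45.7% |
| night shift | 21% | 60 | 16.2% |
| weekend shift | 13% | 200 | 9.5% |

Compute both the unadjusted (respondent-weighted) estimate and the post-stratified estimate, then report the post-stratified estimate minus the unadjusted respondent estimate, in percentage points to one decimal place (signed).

Without adjustment, the pooled respondent share is:
  (200/520)×14 + (60/520)×45.7 + (60/520)×16.2 + (200/520)×9.5 = 16.1808%
Post-stratified estimate weights by population shares:
  0.25×14 + 0.41×45.7 + 0.21×16.2 + 0.13×9.5 = 26.874%
Difference = 26.874 − 16.1808 = 10.6932 pp.

+10.7 percentage points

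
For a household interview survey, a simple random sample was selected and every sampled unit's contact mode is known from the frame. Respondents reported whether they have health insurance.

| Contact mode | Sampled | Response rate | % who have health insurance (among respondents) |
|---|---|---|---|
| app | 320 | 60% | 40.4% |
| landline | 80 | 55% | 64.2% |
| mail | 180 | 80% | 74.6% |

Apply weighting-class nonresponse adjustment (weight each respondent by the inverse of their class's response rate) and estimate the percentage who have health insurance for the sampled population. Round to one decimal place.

With weight = n_sampled/n_responded per class, the weighted class total is n_sampled:
  app: 320 × 40.4 = 12,928
  landline: 80 × 64.2 = 5136
  mail: 180 × 74.6 = 13428
Adjusted estimate = 31,492 / 580 = 54.2966 → 54.3%.

54.3%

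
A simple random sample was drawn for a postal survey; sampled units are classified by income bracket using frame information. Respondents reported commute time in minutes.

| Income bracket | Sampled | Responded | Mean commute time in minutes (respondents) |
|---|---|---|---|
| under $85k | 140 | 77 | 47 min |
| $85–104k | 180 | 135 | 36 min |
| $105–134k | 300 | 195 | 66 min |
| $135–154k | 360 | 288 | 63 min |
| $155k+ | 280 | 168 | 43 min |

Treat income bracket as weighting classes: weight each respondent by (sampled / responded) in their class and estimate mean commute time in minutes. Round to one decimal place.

Class response rates: under $85k 77/140 = 55%, $85–104k 135/180 = 75%, $105–134k 195/300 = 65%, $135–154k 288/360 = 80%, $155k+ 168/280 = 60%.
Each respondent's weight = sampled/responded in their class; summing within a class gives n_sampled, so:
  under $85k: 140 × 47 = 6580
  $85–104k: 180 × 36 = 6480
  $105–134k: 300 × 66 = 19,800
  $135–154k: 360 × 63 = 22,680
  $155k+: 280 × 43 = 12,040
Adjusted estimate = 67,580 / 1,260 = 53.6349 → 53.6.

53.6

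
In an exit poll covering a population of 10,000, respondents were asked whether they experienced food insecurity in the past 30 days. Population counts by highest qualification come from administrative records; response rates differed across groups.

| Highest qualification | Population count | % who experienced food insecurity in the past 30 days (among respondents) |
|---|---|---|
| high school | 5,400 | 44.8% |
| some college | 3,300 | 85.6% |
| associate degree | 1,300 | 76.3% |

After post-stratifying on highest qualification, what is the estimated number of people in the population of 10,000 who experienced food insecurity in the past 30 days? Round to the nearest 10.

6,240

Apply each group's respondent rate to its population count:
  high school: 5,400 × 44.8% = 2419.2
  some college: 3,300 × 85.6% = 2824.8
  associate degree: 1,300 × 76.3% = 991.9
Estimated total = 6235.9 → 6,240.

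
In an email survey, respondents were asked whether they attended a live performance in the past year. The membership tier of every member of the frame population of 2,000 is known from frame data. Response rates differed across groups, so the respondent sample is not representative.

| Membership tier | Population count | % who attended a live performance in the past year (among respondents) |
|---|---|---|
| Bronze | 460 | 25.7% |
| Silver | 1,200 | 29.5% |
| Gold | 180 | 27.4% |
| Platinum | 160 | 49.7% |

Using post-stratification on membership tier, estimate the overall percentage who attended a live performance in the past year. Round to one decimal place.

Weight each group's respondent value by its population share:
  Bronze: (460/2,000) × 25.7 = 5.911
  Silver: (1,200/2,000) × 29.5 = 17.7
  Gold: (180/2,000) × 27.4 = 2.466
  Platinum: (160/2,000) × 49.7 = 3.976
Post-stratified estimate = 30.053 → 30.1%.

30.1%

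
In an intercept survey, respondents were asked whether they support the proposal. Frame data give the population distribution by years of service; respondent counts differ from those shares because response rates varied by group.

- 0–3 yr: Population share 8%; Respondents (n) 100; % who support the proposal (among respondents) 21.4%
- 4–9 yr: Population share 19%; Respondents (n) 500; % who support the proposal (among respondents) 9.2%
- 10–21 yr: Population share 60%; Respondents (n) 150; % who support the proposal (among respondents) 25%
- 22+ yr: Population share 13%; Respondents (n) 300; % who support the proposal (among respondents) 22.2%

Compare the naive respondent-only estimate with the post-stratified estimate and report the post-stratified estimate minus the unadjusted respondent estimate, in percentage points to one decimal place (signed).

Without adjustment, the pooled respondent share is:
  (100/1050)×21.4 + (500/1050)×9.2 + (150/1050)×25 + (300/1050)×22.2 = 16.3333%
Post-stratifying to population shares instead:
  0.08×21.4 + 0.19×9.2 + 0.6×25 + 0.13×22.2 = 21.346%
Difference = 21.346 − 16.3333 = 5.0127 pp.

+5.0 percentage points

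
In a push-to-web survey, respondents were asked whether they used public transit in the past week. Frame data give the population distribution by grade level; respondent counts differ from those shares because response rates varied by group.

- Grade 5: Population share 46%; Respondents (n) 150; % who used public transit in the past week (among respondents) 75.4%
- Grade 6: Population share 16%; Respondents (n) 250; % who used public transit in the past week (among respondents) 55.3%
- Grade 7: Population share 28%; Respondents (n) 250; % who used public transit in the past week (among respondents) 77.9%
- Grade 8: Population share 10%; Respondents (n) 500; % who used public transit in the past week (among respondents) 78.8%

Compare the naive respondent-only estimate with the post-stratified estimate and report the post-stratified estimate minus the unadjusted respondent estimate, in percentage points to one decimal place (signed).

+0.2 percentage points

Without adjustment, the pooled respondent share is:
  (150/1150)×75.4 + (250/1150)×55.3 + (250/1150)×77.9 + (500/1150)×78.8 = 73.0522%
Reweighting by population grade level shares:
  0.46×75.4 + 0.16×55.3 + 0.28×77.9 + 0.1×78.8 = 73.224%
Difference = 73.224 − 73.0522 = 0.1718 pp.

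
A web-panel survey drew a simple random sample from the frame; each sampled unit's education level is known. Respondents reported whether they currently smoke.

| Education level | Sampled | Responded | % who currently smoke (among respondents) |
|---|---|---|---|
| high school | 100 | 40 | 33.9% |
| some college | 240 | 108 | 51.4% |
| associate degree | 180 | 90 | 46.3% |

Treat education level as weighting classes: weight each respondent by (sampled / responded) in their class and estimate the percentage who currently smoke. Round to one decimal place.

46.3%

Response rates by class: high school 40/100 = 40%, some college 108/240 = 45%, associate degree 90/180 = 50%.
Weighting each respondent by the inverse class response rate inflates each class back to its sampled size, so the class weight is n_sampled:
  high school: 100 × 33.9 = 3390
  some college: 240 × 51.4 = 12,336
  associate degree: 180 × 46.3 = 8334
Adjusted estimate = 24,060 / 520 = 46.2692 → 46.3%.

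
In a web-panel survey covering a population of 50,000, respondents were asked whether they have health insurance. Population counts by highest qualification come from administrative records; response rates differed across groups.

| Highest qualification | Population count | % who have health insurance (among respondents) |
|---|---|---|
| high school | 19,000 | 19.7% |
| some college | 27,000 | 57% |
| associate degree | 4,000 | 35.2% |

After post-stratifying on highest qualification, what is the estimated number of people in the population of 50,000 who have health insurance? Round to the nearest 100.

Apply each group's respondent rate to its population count:
  high school: 19,000 × 19.7% = 3743
  some college: 27,000 × 57% = 15,390
  associate degree: 4,000 × 35.2% = 1408
Estimated total = 20,541 → 20,500.

20,500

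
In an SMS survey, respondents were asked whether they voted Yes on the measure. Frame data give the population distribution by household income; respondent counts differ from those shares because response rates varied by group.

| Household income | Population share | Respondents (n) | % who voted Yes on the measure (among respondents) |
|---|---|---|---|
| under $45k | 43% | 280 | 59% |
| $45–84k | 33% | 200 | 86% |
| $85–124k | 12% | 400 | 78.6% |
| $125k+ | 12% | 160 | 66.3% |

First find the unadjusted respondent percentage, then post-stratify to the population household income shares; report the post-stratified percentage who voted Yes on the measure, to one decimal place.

71.1%

Naive respondent-only estimate (weights = respondent counts):
  (280/1040)×59 + (200/1040)×86 + (400/1040)×78.6 + (160/1040)×66.3 = 72.8538%
Post-stratified estimate weights by population shares:
  0.43×59 + 0.33×86 + 0.12×78.6 + 0.12×66.3 = 71.138%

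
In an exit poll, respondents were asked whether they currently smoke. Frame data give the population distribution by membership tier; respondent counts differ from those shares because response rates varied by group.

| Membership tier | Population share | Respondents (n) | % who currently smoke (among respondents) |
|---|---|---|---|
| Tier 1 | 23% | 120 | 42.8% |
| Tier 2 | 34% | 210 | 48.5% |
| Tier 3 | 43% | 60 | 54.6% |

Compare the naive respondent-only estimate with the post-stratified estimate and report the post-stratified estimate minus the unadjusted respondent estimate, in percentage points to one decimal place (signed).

+2.1 percentage points

Unadjusted (pooled respondent) estimate weights by respondent counts:
  (120/390)×42.8 + (210/390)×48.5 + (60/390)×54.6 = 47.6846%
Reweighting by population membership tier shares:
  0.23×42.8 + 0.34×48.5 + 0.43×54.6 = 49.812%
Difference = 49.812 − 47.6846 = 2.1274 pp.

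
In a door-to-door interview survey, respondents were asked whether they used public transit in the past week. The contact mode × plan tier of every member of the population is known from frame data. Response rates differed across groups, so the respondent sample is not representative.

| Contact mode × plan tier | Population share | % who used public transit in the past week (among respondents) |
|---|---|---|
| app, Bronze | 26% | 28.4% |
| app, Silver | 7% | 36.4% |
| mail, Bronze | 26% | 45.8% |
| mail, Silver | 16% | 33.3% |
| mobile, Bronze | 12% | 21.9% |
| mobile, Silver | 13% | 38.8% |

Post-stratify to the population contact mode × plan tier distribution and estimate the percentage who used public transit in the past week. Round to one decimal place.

Each cell contributes population-share × respondent value:
  app, Bronze: 0.26 × 28.4 = 7.384
  app, Silver: 0.07 × 36.4 = 2.548
  mail, Bronze: 0.26 × 45.8 = 11.908
  mail, Silver: 0.16 × 33.3 = 5.328
  mobile, Bronze: 0.12 × 21.9 = 2.628
  mobile, Silver: 0.13 × 38.8 = 5.044
Post-stratified estimate = 34.84 → 34.8%.

34.8%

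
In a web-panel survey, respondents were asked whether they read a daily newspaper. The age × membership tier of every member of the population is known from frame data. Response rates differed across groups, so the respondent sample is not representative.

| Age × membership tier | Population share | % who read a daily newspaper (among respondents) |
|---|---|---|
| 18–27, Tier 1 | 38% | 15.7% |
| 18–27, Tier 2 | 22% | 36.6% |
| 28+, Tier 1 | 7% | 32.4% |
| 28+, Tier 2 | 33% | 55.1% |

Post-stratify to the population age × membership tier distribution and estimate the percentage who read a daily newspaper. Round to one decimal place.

Weight each group's respondent value by its population share:
  18–27, Tier 1: 0.38 × 15.7 = 5.966
  18–27, Tier 2: 0.22 × 36.6 = 8.052
  28+, Tier 1: 0.07 × 32.4 = 2.268
  28+, Tier 2: 0.33 × 55.1 = 18.183
Post-stratified estimate = 34.469 → 34.5%.

34.5%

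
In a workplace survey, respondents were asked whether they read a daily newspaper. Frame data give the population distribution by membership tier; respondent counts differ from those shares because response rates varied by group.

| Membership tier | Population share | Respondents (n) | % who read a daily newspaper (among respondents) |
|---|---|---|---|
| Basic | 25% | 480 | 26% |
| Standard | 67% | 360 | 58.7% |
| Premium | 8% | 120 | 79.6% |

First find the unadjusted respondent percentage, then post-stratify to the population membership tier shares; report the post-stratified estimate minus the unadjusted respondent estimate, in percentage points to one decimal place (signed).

+7.2 percentage points

Unadjusted (pooled respondent) estimate weights by respondent counts:
  (480/960)×26 + (360/960)×58.7 + (120/960)×79.6 = 44.9625%
Reweighting by population membership tier shares:
  0.25×26 + 0.67×58.7 + 0.08×79.6 = 52.197%
Difference = 52.197 − 44.9625 = 7.2345 pp.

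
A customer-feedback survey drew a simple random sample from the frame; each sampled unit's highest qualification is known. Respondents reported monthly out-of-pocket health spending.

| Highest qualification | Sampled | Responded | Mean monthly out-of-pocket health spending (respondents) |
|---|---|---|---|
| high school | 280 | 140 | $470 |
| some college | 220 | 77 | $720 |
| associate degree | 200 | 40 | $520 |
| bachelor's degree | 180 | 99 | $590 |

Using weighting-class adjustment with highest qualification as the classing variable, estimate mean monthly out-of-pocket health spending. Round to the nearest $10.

$570

Class response rates: high school 140/280 = 50%, some college 77/220 = 35%, associate degree 40/200 = 20%, bachelor's degree 99/180 = 55%.
Inverse-response-rate weighting restores each class to its sampled count, so class totals weight by n_sampled:
  high school: 280 × 470 = 131,600
  some college: 220 × 720 = 158,400
  associate degree: 200 × 520 = 104,000
  bachelor's degree: 180 × 590 = 106,200
Adjusted estimate = 500,200 / 880 = 568.409 → $570.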